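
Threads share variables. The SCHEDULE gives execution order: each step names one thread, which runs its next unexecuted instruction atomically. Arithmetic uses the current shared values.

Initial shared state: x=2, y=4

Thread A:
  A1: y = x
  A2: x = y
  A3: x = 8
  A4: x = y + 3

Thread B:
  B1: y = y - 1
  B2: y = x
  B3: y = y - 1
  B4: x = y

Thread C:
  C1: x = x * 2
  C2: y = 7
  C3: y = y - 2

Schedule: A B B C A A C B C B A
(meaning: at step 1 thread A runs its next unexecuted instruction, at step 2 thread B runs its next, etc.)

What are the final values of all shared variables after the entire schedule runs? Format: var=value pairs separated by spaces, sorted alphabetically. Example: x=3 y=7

Answer: x=7 y=4

Derivation:
Step 1: thread A executes A1 (y = x). Shared: x=2 y=2. PCs: A@1 B@0 C@0
Step 2: thread B executes B1 (y = y - 1). Shared: x=2 y=1. PCs: A@1 B@1 C@0
Step 3: thread B executes B2 (y = x). Shared: x=2 y=2. PCs: A@1 B@2 C@0
Step 4: thread C executes C1 (x = x * 2). Shared: x=4 y=2. PCs: A@1 B@2 C@1
Step 5: thread A executes A2 (x = y). Shared: x=2 y=2. PCs: A@2 B@2 C@1
Step 6: thread A executes A3 (x = 8). Shared: x=8 y=2. PCs: A@3 B@2 C@1
Step 7: thread C executes C2 (y = 7). Shared: x=8 y=7. PCs: A@3 B@2 C@2
Step 8: thread B executes B3 (y = y - 1). Shared: x=8 y=6. PCs: A@3 B@3 C@2
Step 9: thread C executes C3 (y = y - 2). Shared: x=8 y=4. PCs: A@3 B@3 C@3
Step 10: thread B executes B4 (x = y). Shared: x=4 y=4. PCs: A@3 B@4 C@3
Step 11: thread A executes A4 (x = y + 3). Shared: x=7 y=4. PCs: A@4 B@4 C@3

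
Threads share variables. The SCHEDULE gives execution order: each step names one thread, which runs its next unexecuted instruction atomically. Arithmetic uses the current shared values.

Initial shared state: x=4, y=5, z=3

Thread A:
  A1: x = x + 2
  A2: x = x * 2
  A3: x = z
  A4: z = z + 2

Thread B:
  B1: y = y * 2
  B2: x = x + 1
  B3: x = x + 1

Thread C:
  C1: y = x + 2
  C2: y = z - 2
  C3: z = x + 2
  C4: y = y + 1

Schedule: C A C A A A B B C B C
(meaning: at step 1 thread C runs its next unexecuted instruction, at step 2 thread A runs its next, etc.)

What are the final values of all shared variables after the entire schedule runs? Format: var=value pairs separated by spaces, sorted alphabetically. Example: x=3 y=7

Answer: x=5 y=3 z=6

Derivation:
Step 1: thread C executes C1 (y = x + 2). Shared: x=4 y=6 z=3. PCs: A@0 B@0 C@1
Step 2: thread A executes A1 (x = x + 2). Shared: x=6 y=6 z=3. PCs: A@1 B@0 C@1
Step 3: thread C executes C2 (y = z - 2). Shared: x=6 y=1 z=3. PCs: A@1 B@0 C@2
Step 4: thread A executes A2 (x = x * 2). Shared: x=12 y=1 z=3. PCs: A@2 B@0 C@2
Step 5: thread A executes A3 (x = z). Shared: x=3 y=1 z=3. PCs: A@3 B@0 C@2
Step 6: thread A executes A4 (z = z + 2). Shared: x=3 y=1 z=5. PCs: A@4 B@0 C@2
Step 7: thread B executes B1 (y = y * 2). Shared: x=3 y=2 z=5. PCs: A@4 B@1 C@2
Step 8: thread B executes B2 (x = x + 1). Shared: x=4 y=2 z=5. PCs: A@4 B@2 C@2
Step 9: thread C executes C3 (z = x + 2). Shared: x=4 y=2 z=6. PCs: A@4 B@2 C@3
Step 10: thread B executes B3 (x = x + 1). Shared: x=5 y=2 z=6. PCs: A@4 B@3 C@3
Step 11: thread C executes C4 (y = y + 1). Shared: x=5 y=3 z=6. PCs: A@4 B@3 C@4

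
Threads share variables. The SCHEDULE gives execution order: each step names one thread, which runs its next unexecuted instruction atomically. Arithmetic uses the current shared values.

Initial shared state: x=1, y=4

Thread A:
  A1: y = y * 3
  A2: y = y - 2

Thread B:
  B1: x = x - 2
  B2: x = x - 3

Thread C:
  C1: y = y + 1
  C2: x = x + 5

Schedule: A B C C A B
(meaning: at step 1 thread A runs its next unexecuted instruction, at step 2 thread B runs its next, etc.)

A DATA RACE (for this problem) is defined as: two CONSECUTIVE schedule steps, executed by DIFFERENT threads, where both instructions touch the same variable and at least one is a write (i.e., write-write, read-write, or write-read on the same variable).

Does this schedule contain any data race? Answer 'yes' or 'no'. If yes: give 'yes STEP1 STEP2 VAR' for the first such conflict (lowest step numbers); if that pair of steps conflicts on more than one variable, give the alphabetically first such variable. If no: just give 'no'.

Steps 1,2: A(r=y,w=y) vs B(r=x,w=x). No conflict.
Steps 2,3: B(r=x,w=x) vs C(r=y,w=y). No conflict.
Steps 3,4: same thread (C). No race.
Steps 4,5: C(r=x,w=x) vs A(r=y,w=y). No conflict.
Steps 5,6: A(r=y,w=y) vs B(r=x,w=x). No conflict.

Answer: no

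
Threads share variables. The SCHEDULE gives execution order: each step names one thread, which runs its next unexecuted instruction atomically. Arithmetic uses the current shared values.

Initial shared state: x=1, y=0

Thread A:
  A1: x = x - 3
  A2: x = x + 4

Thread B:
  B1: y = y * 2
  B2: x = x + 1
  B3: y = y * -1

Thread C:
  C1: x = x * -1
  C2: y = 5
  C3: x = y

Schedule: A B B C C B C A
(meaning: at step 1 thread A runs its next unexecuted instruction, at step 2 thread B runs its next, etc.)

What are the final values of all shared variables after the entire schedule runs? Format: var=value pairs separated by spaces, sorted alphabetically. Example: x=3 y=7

Answer: x=-1 y=-5

Derivation:
Step 1: thread A executes A1 (x = x - 3). Shared: x=-2 y=0. PCs: A@1 B@0 C@0
Step 2: thread B executes B1 (y = y * 2). Shared: x=-2 y=0. PCs: A@1 B@1 C@0
Step 3: thread B executes B2 (x = x + 1). Shared: x=-1 y=0. PCs: A@1 B@2 C@0
Step 4: thread C executes C1 (x = x * -1). Shared: x=1 y=0. PCs: A@1 B@2 C@1
Step 5: thread C executes C2 (y = 5). Shared: x=1 y=5. PCs: A@1 B@2 C@2
Step 6: thread B executes B3 (y = y * -1). Shared: x=1 y=-5. PCs: A@1 B@3 C@2
Step 7: thread C executes C3 (x = y). Shared: x=-5 y=-5. PCs: A@1 B@3 C@3
Step 8: thread A executes A2 (x = x + 4). Shared: x=-1 y=-5. PCs: A@2 B@3 C@3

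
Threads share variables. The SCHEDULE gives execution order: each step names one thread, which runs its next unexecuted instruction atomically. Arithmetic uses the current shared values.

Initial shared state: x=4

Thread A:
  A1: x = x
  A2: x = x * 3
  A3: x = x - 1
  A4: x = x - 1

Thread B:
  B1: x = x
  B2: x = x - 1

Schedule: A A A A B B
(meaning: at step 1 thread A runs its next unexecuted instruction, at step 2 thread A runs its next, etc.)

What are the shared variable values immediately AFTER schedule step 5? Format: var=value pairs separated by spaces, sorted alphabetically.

Step 1: thread A executes A1 (x = x). Shared: x=4. PCs: A@1 B@0
Step 2: thread A executes A2 (x = x * 3). Shared: x=12. PCs: A@2 B@0
Step 3: thread A executes A3 (x = x - 1). Shared: x=11. PCs: A@3 B@0
Step 4: thread A executes A4 (x = x - 1). Shared: x=10. PCs: A@4 B@0
Step 5: thread B executes B1 (x = x). Shared: x=10. PCs: A@4 B@1

Answer: x=10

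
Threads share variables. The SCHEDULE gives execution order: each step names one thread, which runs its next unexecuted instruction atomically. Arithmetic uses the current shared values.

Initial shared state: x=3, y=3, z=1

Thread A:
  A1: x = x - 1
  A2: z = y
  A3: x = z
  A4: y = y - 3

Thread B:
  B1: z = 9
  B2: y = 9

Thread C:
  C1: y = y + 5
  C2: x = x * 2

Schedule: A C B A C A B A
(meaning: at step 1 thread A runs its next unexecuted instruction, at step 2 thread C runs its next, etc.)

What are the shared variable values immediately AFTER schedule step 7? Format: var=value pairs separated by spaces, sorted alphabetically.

Step 1: thread A executes A1 (x = x - 1). Shared: x=2 y=3 z=1. PCs: A@1 B@0 C@0
Step 2: thread C executes C1 (y = y + 5). Shared: x=2 y=8 z=1. PCs: A@1 B@0 C@1
Step 3: thread B executes B1 (z = 9). Shared: x=2 y=8 z=9. PCs: A@1 B@1 C@1
Step 4: thread A executes A2 (z = y). Shared: x=2 y=8 z=8. PCs: A@2 B@1 C@1
Step 5: thread C executes C2 (x = x * 2). Shared: x=4 y=8 z=8. PCs: A@2 B@1 C@2
Step 6: thread A executes A3 (x = z). Shared: x=8 y=8 z=8. PCs: A@3 B@1 C@2
Step 7: thread B executes B2 (y = 9). Shared: x=8 y=9 z=8. PCs: A@3 B@2 C@2

Answer: x=8 y=9 z=8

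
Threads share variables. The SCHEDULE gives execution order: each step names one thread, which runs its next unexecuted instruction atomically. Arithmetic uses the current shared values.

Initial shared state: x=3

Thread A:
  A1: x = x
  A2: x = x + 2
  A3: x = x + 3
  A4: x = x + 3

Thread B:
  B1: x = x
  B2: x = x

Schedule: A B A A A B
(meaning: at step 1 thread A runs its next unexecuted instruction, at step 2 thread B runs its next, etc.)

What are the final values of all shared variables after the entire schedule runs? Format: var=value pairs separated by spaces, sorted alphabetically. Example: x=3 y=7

Answer: x=11

Derivation:
Step 1: thread A executes A1 (x = x). Shared: x=3. PCs: A@1 B@0
Step 2: thread B executes B1 (x = x). Shared: x=3. PCs: A@1 B@1
Step 3: thread A executes A2 (x = x + 2). Shared: x=5. PCs: A@2 B@1
Step 4: thread A executes A3 (x = x + 3). Shared: x=8. PCs: A@3 B@1
Step 5: thread A executes A4 (x = x + 3). Shared: x=11. PCs: A@4 B@1
Step 6: thread B executes B2 (x = x). Shared: x=11. PCs: A@4 B@2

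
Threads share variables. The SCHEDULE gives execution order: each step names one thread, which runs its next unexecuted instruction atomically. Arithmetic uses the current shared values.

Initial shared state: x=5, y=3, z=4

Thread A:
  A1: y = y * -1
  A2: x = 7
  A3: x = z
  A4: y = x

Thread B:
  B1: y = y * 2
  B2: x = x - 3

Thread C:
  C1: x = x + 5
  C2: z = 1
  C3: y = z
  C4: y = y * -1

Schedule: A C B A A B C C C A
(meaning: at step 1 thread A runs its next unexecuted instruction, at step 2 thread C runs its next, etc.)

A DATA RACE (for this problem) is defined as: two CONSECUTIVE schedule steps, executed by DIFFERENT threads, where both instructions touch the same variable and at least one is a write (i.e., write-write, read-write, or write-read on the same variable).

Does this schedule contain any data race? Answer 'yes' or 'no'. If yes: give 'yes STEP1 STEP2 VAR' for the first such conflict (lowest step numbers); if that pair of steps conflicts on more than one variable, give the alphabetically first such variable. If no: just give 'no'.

Answer: yes 5 6 x

Derivation:
Steps 1,2: A(r=y,w=y) vs C(r=x,w=x). No conflict.
Steps 2,3: C(r=x,w=x) vs B(r=y,w=y). No conflict.
Steps 3,4: B(r=y,w=y) vs A(r=-,w=x). No conflict.
Steps 4,5: same thread (A). No race.
Steps 5,6: A(x = z) vs B(x = x - 3). RACE on x (W-W).
Steps 6,7: B(r=x,w=x) vs C(r=-,w=z). No conflict.
Steps 7,8: same thread (C). No race.
Steps 8,9: same thread (C). No race.
Steps 9,10: C(y = y * -1) vs A(y = x). RACE on y (W-W).
First conflict at steps 5,6.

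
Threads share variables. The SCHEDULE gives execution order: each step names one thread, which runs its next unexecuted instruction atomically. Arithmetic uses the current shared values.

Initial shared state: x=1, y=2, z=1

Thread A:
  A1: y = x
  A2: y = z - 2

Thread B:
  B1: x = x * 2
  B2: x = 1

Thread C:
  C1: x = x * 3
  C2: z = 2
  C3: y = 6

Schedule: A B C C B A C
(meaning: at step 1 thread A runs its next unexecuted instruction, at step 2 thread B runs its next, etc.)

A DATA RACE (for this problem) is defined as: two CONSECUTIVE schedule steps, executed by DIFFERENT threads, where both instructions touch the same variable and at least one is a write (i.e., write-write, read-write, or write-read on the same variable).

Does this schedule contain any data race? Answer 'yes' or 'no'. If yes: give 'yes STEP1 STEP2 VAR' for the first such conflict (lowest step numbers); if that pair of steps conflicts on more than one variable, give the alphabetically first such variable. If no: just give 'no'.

Answer: yes 1 2 x

Derivation:
Steps 1,2: A(y = x) vs B(x = x * 2). RACE on x (R-W).
Steps 2,3: B(x = x * 2) vs C(x = x * 3). RACE on x (W-W).
Steps 3,4: same thread (C). No race.
Steps 4,5: C(r=-,w=z) vs B(r=-,w=x). No conflict.
Steps 5,6: B(r=-,w=x) vs A(r=z,w=y). No conflict.
Steps 6,7: A(y = z - 2) vs C(y = 6). RACE on y (W-W).
First conflict at steps 1,2.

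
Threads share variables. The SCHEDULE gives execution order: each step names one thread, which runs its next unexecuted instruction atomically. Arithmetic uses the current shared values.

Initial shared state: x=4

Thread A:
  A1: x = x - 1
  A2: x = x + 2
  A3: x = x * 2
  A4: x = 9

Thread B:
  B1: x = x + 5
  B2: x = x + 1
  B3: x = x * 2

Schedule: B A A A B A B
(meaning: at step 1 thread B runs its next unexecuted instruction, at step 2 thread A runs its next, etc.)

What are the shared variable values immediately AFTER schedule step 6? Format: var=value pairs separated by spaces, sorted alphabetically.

Answer: x=9

Derivation:
Step 1: thread B executes B1 (x = x + 5). Shared: x=9. PCs: A@0 B@1
Step 2: thread A executes A1 (x = x - 1). Shared: x=8. PCs: A@1 B@1
Step 3: thread A executes A2 (x = x + 2). Shared: x=10. PCs: A@2 B@1
Step 4: thread A executes A3 (x = x * 2). Shared: x=20. PCs: A@3 B@1
Step 5: thread B executes B2 (x = x + 1). Shared: x=21. PCs: A@3 B@2
Step 6: thread A executes A4 (x = 9). Shared: x=9. PCs: A@4 B@2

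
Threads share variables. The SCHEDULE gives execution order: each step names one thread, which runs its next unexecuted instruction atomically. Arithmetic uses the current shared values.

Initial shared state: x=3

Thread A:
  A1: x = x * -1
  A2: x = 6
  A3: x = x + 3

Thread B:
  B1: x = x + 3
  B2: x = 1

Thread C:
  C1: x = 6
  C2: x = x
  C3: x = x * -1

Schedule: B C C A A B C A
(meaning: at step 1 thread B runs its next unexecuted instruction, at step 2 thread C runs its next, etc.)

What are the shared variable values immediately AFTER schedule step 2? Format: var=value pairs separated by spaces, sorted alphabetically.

Step 1: thread B executes B1 (x = x + 3). Shared: x=6. PCs: A@0 B@1 C@0
Step 2: thread C executes C1 (x = 6). Shared: x=6. PCs: A@0 B@1 C@1

Answer: x=6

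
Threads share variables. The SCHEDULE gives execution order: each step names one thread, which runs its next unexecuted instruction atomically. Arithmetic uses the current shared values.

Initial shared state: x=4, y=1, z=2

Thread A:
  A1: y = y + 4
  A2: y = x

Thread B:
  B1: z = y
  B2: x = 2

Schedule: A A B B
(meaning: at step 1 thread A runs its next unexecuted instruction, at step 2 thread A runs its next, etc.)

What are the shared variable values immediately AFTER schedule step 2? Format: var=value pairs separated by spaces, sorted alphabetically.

Answer: x=4 y=4 z=2

Derivation:
Step 1: thread A executes A1 (y = y + 4). Shared: x=4 y=5 z=2. PCs: A@1 B@0
Step 2: thread A executes A2 (y = x). Shared: x=4 y=4 z=2. PCs: A@2 B@0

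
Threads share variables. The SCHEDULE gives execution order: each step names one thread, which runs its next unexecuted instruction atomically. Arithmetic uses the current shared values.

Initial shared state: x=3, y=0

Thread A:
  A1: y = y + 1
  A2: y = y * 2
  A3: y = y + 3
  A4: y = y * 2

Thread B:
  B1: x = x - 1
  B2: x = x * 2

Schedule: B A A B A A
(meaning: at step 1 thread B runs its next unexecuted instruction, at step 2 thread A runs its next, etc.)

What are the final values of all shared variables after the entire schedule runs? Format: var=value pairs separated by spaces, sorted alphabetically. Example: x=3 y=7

Step 1: thread B executes B1 (x = x - 1). Shared: x=2 y=0. PCs: A@0 B@1
Step 2: thread A executes A1 (y = y + 1). Shared: x=2 y=1. PCs: A@1 B@1
Step 3: thread A executes A2 (y = y * 2). Shared: x=2 y=2. PCs: A@2 B@1
Step 4: thread B executes B2 (x = x * 2). Shared: x=4 y=2. PCs: A@2 B@2
Step 5: thread A executes A3 (y = y + 3). Shared: x=4 y=5. PCs: A@3 B@2
Step 6: thread A executes A4 (y = y * 2). Shared: x=4 y=10. PCs: A@4 B@2

Answer: x=4 y=10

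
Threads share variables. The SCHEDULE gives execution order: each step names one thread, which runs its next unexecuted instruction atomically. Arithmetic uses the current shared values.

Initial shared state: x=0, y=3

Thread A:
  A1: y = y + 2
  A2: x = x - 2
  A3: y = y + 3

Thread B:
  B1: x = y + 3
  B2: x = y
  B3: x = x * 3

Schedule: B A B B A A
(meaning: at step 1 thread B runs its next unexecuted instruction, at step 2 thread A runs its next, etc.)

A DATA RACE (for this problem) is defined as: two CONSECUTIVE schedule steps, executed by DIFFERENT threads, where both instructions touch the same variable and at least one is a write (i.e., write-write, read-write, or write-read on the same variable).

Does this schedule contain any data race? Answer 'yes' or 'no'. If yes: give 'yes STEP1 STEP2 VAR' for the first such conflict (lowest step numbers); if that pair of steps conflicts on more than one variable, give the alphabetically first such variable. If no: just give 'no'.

Answer: yes 1 2 y

Derivation:
Steps 1,2: B(x = y + 3) vs A(y = y + 2). RACE on y (R-W).
Steps 2,3: A(y = y + 2) vs B(x = y). RACE on y (W-R).
Steps 3,4: same thread (B). No race.
Steps 4,5: B(x = x * 3) vs A(x = x - 2). RACE on x (W-W).
Steps 5,6: same thread (A). No race.
First conflict at steps 1,2.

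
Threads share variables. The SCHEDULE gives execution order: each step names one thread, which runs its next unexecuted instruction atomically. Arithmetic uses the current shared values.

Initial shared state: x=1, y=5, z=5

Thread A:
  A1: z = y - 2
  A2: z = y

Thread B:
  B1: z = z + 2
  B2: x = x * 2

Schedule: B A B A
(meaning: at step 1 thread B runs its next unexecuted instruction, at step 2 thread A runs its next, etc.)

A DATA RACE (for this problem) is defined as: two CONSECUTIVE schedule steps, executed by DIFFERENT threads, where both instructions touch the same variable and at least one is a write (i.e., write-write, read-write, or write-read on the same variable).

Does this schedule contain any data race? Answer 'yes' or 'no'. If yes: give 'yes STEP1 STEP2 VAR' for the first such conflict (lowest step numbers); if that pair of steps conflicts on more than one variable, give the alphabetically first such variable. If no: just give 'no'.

Answer: yes 1 2 z

Derivation:
Steps 1,2: B(z = z + 2) vs A(z = y - 2). RACE on z (W-W).
Steps 2,3: A(r=y,w=z) vs B(r=x,w=x). No conflict.
Steps 3,4: B(r=x,w=x) vs A(r=y,w=z). No conflict.
First conflict at steps 1,2.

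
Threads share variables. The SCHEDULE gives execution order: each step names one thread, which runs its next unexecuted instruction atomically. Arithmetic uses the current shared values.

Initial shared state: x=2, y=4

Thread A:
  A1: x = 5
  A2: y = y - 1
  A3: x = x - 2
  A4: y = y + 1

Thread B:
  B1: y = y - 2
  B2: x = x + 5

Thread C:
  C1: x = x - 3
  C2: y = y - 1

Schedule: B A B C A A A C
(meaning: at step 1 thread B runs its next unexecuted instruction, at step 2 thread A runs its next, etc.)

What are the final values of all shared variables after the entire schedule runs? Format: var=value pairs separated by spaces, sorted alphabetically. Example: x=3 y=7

Answer: x=5 y=1

Derivation:
Step 1: thread B executes B1 (y = y - 2). Shared: x=2 y=2. PCs: A@0 B@1 C@0
Step 2: thread A executes A1 (x = 5). Shared: x=5 y=2. PCs: A@1 B@1 C@0
Step 3: thread B executes B2 (x = x + 5). Shared: x=10 y=2. PCs: A@1 B@2 C@0
Step 4: thread C executes C1 (x = x - 3). Shared: x=7 y=2. PCs: A@1 B@2 C@1
Step 5: thread A executes A2 (y = y - 1). Shared: x=7 y=1. PCs: A@2 B@2 C@1
Step 6: thread A executes A3 (x = x - 2). Shared: x=5 y=1. PCs: A@3 B@2 C@1
Step 7: thread A executes A4 (y = y + 1). Shared: x=5 y=2. PCs: A@4 B@2 C@1
Step 8: thread C executes C2 (y = y - 1). Shared: x=5 y=1. PCs: A@4 B@2 C@2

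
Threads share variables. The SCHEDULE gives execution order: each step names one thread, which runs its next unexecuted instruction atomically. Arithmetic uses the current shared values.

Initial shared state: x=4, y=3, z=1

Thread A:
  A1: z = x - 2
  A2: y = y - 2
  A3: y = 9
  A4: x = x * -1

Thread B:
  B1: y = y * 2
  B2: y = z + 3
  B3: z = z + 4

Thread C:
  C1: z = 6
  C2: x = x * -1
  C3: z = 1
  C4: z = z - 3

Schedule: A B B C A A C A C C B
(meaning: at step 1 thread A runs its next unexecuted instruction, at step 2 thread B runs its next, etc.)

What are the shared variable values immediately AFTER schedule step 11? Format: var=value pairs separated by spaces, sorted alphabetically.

Answer: x=4 y=9 z=2

Derivation:
Step 1: thread A executes A1 (z = x - 2). Shared: x=4 y=3 z=2. PCs: A@1 B@0 C@0
Step 2: thread B executes B1 (y = y * 2). Shared: x=4 y=6 z=2. PCs: A@1 B@1 C@0
Step 3: thread B executes B2 (y = z + 3). Shared: x=4 y=5 z=2. PCs: A@1 B@2 C@0
Step 4: thread C executes C1 (z = 6). Shared: x=4 y=5 z=6. PCs: A@1 B@2 C@1
Step 5: thread A executes A2 (y = y - 2). Shared: x=4 y=3 z=6. PCs: A@2 B@2 C@1
Step 6: thread A executes A3 (y = 9). Shared: x=4 y=9 z=6. PCs: A@3 B@2 C@1
Step 7: thread C executes C2 (x = x * -1). Shared: x=-4 y=9 z=6. PCs: A@3 B@2 C@2
Step 8: thread A executes A4 (x = x * -1). Shared: x=4 y=9 z=6. PCs: A@4 B@2 C@2
Step 9: thread C executes C3 (z = 1). Shared: x=4 y=9 z=1. PCs: A@4 B@2 C@3
Step 10: thread C executes C4 (z = z - 3). Shared: x=4 y=9 z=-2. PCs: A@4 B@2 C@4
Step 11: thread B executes B3 (z = z + 4). Shared: x=4 y=9 z=2. PCs: A@4 B@3 C@4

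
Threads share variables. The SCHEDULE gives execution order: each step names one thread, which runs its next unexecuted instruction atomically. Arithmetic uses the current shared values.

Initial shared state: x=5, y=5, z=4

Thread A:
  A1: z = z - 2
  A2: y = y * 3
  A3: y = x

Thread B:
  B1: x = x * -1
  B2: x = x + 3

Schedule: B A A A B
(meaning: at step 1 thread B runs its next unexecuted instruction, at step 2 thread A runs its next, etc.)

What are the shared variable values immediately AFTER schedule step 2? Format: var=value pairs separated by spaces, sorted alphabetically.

Answer: x=-5 y=5 z=2

Derivation:
Step 1: thread B executes B1 (x = x * -1). Shared: x=-5 y=5 z=4. PCs: A@0 B@1
Step 2: thread A executes A1 (z = z - 2). Shared: x=-5 y=5 z=2. PCs: A@1 B@1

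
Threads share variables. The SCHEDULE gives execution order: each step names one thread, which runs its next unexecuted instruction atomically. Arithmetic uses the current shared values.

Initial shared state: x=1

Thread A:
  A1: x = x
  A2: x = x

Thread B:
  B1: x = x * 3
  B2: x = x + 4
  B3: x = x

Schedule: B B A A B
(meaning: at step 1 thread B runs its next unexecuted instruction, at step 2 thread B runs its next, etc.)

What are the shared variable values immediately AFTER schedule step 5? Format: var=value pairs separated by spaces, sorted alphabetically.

Step 1: thread B executes B1 (x = x * 3). Shared: x=3. PCs: A@0 B@1
Step 2: thread B executes B2 (x = x + 4). Shared: x=7. PCs: A@0 B@2
Step 3: thread A executes A1 (x = x). Shared: x=7. PCs: A@1 B@2
Step 4: thread A executes A2 (x = x). Shared: x=7. PCs: A@2 B@2
Step 5: thread B executes B3 (x = x). Shared: x=7. PCs: A@2 B@3

Answer: x=7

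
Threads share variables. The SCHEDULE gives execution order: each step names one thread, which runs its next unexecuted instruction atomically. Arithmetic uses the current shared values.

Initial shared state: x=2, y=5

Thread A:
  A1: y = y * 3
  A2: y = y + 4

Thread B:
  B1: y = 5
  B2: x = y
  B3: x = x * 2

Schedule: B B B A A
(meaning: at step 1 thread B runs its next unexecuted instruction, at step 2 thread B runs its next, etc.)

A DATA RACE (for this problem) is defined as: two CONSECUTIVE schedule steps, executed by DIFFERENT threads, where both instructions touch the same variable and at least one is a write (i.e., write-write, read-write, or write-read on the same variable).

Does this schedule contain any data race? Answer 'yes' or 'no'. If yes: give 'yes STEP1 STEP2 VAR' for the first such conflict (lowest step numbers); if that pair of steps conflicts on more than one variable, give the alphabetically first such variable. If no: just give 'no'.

Answer: no

Derivation:
Steps 1,2: same thread (B). No race.
Steps 2,3: same thread (B). No race.
Steps 3,4: B(r=x,w=x) vs A(r=y,w=y). No conflict.
Steps 4,5: same thread (A). No race.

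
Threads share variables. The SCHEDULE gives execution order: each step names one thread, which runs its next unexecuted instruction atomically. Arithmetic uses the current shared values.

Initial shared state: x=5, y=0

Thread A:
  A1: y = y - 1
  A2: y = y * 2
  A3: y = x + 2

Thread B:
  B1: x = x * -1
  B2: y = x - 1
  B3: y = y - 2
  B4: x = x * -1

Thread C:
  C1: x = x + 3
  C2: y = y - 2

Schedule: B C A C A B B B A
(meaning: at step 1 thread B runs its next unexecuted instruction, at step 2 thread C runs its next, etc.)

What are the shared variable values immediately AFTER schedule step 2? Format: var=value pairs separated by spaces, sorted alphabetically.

Step 1: thread B executes B1 (x = x * -1). Shared: x=-5 y=0. PCs: A@0 B@1 C@0
Step 2: thread C executes C1 (x = x + 3). Shared: x=-2 y=0. PCs: A@0 B@1 C@1

Answer: x=-2 y=0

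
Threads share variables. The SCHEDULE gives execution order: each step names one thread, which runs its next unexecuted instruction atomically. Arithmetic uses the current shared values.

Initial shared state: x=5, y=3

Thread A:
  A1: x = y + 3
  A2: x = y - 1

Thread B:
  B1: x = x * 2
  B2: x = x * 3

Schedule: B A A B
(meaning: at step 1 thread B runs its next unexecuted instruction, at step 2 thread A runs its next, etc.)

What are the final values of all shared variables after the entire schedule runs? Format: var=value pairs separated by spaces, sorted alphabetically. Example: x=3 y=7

Step 1: thread B executes B1 (x = x * 2). Shared: x=10 y=3. PCs: A@0 B@1
Step 2: thread A executes A1 (x = y + 3). Shared: x=6 y=3. PCs: A@1 B@1
Step 3: thread A executes A2 (x = y - 1). Shared: x=2 y=3. PCs: A@2 B@1
Step 4: thread B executes B2 (x = x * 3). Shared: x=6 y=3. PCs: A@2 B@2

Answer: x=6 y=3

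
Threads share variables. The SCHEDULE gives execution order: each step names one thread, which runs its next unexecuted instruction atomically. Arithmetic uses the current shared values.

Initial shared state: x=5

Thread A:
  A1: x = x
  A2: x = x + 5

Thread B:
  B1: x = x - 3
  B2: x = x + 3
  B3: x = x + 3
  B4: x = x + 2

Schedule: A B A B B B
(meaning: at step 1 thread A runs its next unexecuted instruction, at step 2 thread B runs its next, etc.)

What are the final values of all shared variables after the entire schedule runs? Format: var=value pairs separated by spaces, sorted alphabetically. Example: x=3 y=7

Answer: x=15

Derivation:
Step 1: thread A executes A1 (x = x). Shared: x=5. PCs: A@1 B@0
Step 2: thread B executes B1 (x = x - 3). Shared: x=2. PCs: A@1 B@1
Step 3: thread A executes A2 (x = x + 5). Shared: x=7. PCs: A@2 B@1
Step 4: thread B executes B2 (x = x + 3). Shared: x=10. PCs: A@2 B@2
Step 5: thread B executes B3 (x = x + 3). Shared: x=13. PCs: A@2 B@3
Step 6: thread B executes B4 (x = x + 2). Shared: x=15. PCs: A@2 B@4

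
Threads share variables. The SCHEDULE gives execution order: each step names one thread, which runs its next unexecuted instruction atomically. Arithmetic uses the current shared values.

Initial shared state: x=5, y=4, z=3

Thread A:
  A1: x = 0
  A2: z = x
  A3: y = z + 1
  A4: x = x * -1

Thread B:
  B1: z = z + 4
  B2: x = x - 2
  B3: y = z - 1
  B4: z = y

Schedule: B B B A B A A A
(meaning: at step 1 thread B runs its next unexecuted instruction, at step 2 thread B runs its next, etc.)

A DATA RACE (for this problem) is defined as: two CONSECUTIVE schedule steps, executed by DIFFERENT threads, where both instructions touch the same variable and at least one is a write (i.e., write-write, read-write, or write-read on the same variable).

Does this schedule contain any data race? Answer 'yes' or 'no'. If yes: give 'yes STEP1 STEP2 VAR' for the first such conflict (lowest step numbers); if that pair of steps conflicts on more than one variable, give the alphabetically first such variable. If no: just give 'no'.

Steps 1,2: same thread (B). No race.
Steps 2,3: same thread (B). No race.
Steps 3,4: B(r=z,w=y) vs A(r=-,w=x). No conflict.
Steps 4,5: A(r=-,w=x) vs B(r=y,w=z). No conflict.
Steps 5,6: B(z = y) vs A(z = x). RACE on z (W-W).
Steps 6,7: same thread (A). No race.
Steps 7,8: same thread (A). No race.
First conflict at steps 5,6.

Answer: yes 5 6 z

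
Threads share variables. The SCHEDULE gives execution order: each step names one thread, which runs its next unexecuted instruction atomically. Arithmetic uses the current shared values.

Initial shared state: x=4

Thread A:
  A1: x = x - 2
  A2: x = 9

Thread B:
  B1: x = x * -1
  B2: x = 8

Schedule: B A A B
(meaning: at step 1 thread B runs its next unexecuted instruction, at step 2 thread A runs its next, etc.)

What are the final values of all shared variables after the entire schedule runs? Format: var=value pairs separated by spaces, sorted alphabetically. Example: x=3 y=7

Step 1: thread B executes B1 (x = x * -1). Shared: x=-4. PCs: A@0 B@1
Step 2: thread A executes A1 (x = x - 2). Shared: x=-6. PCs: A@1 B@1
Step 3: thread A executes A2 (x = 9). Shared: x=9. PCs: A@2 B@1
Step 4: thread B executes B2 (x = 8). Shared: x=8. PCs: A@2 B@2

Answer: x=8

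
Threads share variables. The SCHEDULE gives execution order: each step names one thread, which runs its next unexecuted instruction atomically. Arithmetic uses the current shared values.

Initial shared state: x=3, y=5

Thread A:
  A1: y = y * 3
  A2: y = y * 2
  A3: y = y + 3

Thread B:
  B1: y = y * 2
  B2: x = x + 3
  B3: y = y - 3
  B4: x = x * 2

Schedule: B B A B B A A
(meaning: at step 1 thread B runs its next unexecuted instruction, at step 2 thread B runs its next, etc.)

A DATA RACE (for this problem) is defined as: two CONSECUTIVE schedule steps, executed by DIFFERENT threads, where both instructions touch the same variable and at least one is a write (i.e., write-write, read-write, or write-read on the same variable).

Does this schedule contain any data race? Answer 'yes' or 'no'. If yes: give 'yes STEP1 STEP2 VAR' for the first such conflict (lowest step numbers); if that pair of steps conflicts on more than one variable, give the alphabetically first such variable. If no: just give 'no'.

Answer: yes 3 4 y

Derivation:
Steps 1,2: same thread (B). No race.
Steps 2,3: B(r=x,w=x) vs A(r=y,w=y). No conflict.
Steps 3,4: A(y = y * 3) vs B(y = y - 3). RACE on y (W-W).
Steps 4,5: same thread (B). No race.
Steps 5,6: B(r=x,w=x) vs A(r=y,w=y). No conflict.
Steps 6,7: same thread (A). No race.
First conflict at steps 3,4.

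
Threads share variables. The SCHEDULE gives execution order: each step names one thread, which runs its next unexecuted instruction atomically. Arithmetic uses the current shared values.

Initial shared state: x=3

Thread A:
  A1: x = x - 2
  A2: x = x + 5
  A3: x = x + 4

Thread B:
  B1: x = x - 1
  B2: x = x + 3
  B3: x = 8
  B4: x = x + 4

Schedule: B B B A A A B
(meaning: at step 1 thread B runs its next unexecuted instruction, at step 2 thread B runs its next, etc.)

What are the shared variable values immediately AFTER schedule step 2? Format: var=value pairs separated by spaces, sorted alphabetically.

Step 1: thread B executes B1 (x = x - 1). Shared: x=2. PCs: A@0 B@1
Step 2: thread B executes B2 (x = x + 3). Shared: x=5. PCs: A@0 B@2

Answer: x=5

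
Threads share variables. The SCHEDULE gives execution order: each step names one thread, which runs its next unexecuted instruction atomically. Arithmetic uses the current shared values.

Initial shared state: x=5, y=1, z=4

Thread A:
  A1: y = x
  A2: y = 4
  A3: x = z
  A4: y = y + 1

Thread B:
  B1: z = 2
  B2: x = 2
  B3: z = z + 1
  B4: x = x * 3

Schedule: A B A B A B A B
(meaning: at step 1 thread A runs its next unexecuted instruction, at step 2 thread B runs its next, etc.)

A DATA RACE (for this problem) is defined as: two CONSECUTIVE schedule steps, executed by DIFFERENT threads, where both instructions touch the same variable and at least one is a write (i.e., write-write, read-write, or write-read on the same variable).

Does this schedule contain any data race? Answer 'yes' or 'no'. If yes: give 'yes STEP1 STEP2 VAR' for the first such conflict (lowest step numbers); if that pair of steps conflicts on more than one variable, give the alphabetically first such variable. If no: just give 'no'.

Answer: yes 4 5 x

Derivation:
Steps 1,2: A(r=x,w=y) vs B(r=-,w=z). No conflict.
Steps 2,3: B(r=-,w=z) vs A(r=-,w=y). No conflict.
Steps 3,4: A(r=-,w=y) vs B(r=-,w=x). No conflict.
Steps 4,5: B(x = 2) vs A(x = z). RACE on x (W-W).
Steps 5,6: A(x = z) vs B(z = z + 1). RACE on z (R-W).
Steps 6,7: B(r=z,w=z) vs A(r=y,w=y). No conflict.
Steps 7,8: A(r=y,w=y) vs B(r=x,w=x). No conflict.
First conflict at steps 4,5.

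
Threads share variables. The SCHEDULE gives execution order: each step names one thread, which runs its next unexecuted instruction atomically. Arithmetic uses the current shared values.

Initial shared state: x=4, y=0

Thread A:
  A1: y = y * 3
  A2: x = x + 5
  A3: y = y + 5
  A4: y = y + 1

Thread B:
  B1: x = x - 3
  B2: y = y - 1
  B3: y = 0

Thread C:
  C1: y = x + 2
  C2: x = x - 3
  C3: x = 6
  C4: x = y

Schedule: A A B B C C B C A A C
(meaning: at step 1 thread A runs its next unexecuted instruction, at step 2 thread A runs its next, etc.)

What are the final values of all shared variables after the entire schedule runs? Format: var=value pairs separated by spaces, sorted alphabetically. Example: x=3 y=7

Answer: x=6 y=6

Derivation:
Step 1: thread A executes A1 (y = y * 3). Shared: x=4 y=0. PCs: A@1 B@0 C@0
Step 2: thread A executes A2 (x = x + 5). Shared: x=9 y=0. PCs: A@2 B@0 C@0
Step 3: thread B executes B1 (x = x - 3). Shared: x=6 y=0. PCs: A@2 B@1 C@0
Step 4: thread B executes B2 (y = y - 1). Shared: x=6 y=-1. PCs: A@2 B@2 C@0
Step 5: thread C executes C1 (y = x + 2). Shared: x=6 y=8. PCs: A@2 B@2 C@1
Step 6: thread C executes C2 (x = x - 3). Shared: x=3 y=8. PCs: A@2 B@2 C@2
Step 7: thread B executes B3 (y = 0). Shared: x=3 y=0. PCs: A@2 B@3 C@2
Step 8: thread C executes C3 (x = 6). Shared: x=6 y=0. PCs: A@2 B@3 C@3
Step 9: thread A executes A3 (y = y + 5). Shared: x=6 y=5. PCs: A@3 B@3 C@3
Step 10: thread A executes A4 (y = y + 1). Shared: x=6 y=6. PCs: A@4 B@3 C@3
Step 11: thread C executes C4 (x = y). Shared: x=6 y=6. PCs: A@4 B@3 C@4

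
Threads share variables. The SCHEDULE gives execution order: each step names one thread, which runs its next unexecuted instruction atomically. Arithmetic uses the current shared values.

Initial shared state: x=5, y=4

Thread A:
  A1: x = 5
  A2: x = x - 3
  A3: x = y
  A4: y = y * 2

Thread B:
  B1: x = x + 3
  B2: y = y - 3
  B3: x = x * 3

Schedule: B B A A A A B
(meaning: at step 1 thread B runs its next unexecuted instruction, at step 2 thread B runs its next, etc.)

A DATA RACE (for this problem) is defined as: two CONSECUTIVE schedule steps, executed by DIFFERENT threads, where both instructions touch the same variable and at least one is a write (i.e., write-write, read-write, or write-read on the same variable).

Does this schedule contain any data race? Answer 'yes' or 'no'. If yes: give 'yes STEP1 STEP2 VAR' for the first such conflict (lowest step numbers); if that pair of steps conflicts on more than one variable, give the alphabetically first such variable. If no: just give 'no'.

Steps 1,2: same thread (B). No race.
Steps 2,3: B(r=y,w=y) vs A(r=-,w=x). No conflict.
Steps 3,4: same thread (A). No race.
Steps 4,5: same thread (A). No race.
Steps 5,6: same thread (A). No race.
Steps 6,7: A(r=y,w=y) vs B(r=x,w=x). No conflict.

Answer: no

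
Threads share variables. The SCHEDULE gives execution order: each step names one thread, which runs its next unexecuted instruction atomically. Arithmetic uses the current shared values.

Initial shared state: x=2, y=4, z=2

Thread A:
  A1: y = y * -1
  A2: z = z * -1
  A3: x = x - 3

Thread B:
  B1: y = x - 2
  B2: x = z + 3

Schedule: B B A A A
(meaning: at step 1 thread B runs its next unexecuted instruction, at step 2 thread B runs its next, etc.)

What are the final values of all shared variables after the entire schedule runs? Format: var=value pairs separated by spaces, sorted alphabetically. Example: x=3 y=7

Answer: x=2 y=0 z=-2

Derivation:
Step 1: thread B executes B1 (y = x - 2). Shared: x=2 y=0 z=2. PCs: A@0 B@1
Step 2: thread B executes B2 (x = z + 3). Shared: x=5 y=0 z=2. PCs: A@0 B@2
Step 3: thread A executes A1 (y = y * -1). Shared: x=5 y=0 z=2. PCs: A@1 B@2
Step 4: thread A executes A2 (z = z * -1). Shared: x=5 y=0 z=-2. PCs: A@2 B@2
Step 5: thread A executes A3 (x = x - 3). Shared: x=2 y=0 z=-2. PCs: A@3 B@2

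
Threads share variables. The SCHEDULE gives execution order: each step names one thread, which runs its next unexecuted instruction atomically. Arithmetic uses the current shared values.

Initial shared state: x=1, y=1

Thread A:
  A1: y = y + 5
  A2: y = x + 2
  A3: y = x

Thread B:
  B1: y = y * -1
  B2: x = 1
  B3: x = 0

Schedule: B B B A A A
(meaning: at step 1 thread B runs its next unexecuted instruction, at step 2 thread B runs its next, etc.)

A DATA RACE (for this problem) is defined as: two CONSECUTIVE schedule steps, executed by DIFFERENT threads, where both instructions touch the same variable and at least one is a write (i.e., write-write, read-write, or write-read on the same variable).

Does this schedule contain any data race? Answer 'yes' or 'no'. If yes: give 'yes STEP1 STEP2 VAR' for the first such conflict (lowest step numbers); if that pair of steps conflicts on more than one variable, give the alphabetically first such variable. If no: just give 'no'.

Steps 1,2: same thread (B). No race.
Steps 2,3: same thread (B). No race.
Steps 3,4: B(r=-,w=x) vs A(r=y,w=y). No conflict.
Steps 4,5: same thread (A). No race.
Steps 5,6: same thread (A). No race.

Answer: no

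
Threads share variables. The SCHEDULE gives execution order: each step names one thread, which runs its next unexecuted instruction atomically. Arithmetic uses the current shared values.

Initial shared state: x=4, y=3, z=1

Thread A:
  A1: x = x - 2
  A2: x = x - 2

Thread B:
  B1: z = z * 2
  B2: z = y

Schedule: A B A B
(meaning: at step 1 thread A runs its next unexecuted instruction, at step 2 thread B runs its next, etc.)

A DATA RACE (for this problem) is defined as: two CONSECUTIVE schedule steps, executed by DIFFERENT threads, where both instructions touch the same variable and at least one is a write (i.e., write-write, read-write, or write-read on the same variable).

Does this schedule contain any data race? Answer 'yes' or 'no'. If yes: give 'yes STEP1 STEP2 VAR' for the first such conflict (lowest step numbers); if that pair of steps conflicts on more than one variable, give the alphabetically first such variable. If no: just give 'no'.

Steps 1,2: A(r=x,w=x) vs B(r=z,w=z). No conflict.
Steps 2,3: B(r=z,w=z) vs A(r=x,w=x). No conflict.
Steps 3,4: A(r=x,w=x) vs B(r=y,w=z). No conflict.

Answer: no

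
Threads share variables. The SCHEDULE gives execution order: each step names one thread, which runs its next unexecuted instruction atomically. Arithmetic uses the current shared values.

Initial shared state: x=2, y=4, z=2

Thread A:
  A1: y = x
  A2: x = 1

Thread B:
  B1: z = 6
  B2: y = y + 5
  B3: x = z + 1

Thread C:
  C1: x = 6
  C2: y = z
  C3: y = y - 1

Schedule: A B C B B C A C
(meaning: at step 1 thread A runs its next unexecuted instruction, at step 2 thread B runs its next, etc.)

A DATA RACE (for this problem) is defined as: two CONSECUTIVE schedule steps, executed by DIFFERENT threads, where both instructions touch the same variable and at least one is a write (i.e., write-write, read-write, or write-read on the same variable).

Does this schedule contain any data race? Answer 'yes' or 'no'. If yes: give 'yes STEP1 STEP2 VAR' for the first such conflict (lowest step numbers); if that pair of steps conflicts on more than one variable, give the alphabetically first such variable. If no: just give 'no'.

Answer: no

Derivation:
Steps 1,2: A(r=x,w=y) vs B(r=-,w=z). No conflict.
Steps 2,3: B(r=-,w=z) vs C(r=-,w=x). No conflict.
Steps 3,4: C(r=-,w=x) vs B(r=y,w=y). No conflict.
Steps 4,5: same thread (B). No race.
Steps 5,6: B(r=z,w=x) vs C(r=z,w=y). No conflict.
Steps 6,7: C(r=z,w=y) vs A(r=-,w=x). No conflict.
Steps 7,8: A(r=-,w=x) vs C(r=y,w=y). No conflict.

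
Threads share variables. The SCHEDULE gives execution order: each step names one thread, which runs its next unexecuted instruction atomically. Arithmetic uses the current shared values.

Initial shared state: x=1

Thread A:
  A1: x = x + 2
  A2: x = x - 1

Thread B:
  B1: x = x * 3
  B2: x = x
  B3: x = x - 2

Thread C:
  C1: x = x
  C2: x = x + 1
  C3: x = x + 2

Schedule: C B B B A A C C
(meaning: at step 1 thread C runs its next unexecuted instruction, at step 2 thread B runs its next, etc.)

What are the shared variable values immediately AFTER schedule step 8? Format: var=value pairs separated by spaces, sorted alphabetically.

Step 1: thread C executes C1 (x = x). Shared: x=1. PCs: A@0 B@0 C@1
Step 2: thread B executes B1 (x = x * 3). Shared: x=3. PCs: A@0 B@1 C@1
Step 3: thread B executes B2 (x = x). Shared: x=3. PCs: A@0 B@2 C@1
Step 4: thread B executes B3 (x = x - 2). Shared: x=1. PCs: A@0 B@3 C@1
Step 5: thread A executes A1 (x = x + 2). Shared: x=3. PCs: A@1 B@3 C@1
Step 6: thread A executes A2 (x = x - 1). Shared: x=2. PCs: A@2 B@3 C@1
Step 7: thread C executes C2 (x = x + 1). Shared: x=3. PCs: A@2 B@3 C@2
Step 8: thread C executes C3 (x = x + 2). Shared: x=5. PCs: A@2 B@3 C@3

Answer: x=5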